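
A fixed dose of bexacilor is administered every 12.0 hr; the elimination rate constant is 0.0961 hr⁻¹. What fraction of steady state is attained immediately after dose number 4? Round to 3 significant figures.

f_n = 1 − e^(−nkτ) = 1 − e^(−4 × 0.09610 × 12.0) = 1 − e^(−4.613) = 1 − 0.009924 ≈ 0.990

0.990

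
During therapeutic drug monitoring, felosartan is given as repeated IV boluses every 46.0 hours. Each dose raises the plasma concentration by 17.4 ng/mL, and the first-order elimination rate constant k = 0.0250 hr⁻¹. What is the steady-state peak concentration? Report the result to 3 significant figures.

25.5 ng/mL

Fraction remaining after one interval: e^(−kτ) = e^(−0.02500 × 46.0) = 0.3166
R = 1 / (1 − 0.3166) = 1.463
Css,max = 17.4 × 1.463 ≈ 25.5 ng/mL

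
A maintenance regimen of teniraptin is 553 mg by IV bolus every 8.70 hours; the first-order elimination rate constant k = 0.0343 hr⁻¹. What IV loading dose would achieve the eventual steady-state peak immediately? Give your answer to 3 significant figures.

Accumulation ratio R = 1 / (1 − e^(−kτ)) = 1 / (1 − e^(−0.03430×8.70)) = 1 / (1 − 0.7420) = 3.876
Loading dose = maintenance dose × R = 553 × 3.876 ≈ 2140 mg

2140 mg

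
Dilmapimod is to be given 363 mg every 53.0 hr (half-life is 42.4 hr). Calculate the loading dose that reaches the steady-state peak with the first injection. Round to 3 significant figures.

k = ln 2 / 42.4 = 0.01635 hr⁻¹
Accumulation ratio R = 1 / (1 − e^(−kτ)) = 1 / (1 − e^(−0.01635×53.0)) = 1 / (1 − 0.4204) = 1.725
Loading dose = maintenance dose × R = 363 × 1.725 ≈ 626 mg

626 mg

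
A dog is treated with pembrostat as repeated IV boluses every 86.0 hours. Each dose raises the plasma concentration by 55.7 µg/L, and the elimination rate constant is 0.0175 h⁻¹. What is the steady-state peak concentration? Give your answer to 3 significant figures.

71.6 µg/L

Fraction remaining after one interval: e^(−kτ) = e^(−0.01750 × 86.0) = 0.2220
R = 1 / (1 − 0.2220) = 1.285
Css,max = 55.7 × 1.285 ≈ 71.6 µg/L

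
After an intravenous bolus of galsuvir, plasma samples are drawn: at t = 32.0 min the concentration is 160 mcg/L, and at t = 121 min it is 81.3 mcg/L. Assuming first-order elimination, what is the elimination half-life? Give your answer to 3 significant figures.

91.1 minutes

k = ln(C₁/C₂) / (t₂ − t₁) = ln(160/81.3) / (121 − 32.0)
  = 0.6770 / 89.00 = 0.007607 min⁻¹
t½ = ln 2 / k = ln 2 / 0.007607 ≈ 91.1 minutes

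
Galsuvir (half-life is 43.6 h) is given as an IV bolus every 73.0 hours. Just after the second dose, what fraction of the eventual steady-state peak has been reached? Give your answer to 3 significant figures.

k = ln 2 / 43.6 = 0.01590 h⁻¹
f_n = 1 − e^(−nkτ) = 1 − e^(−2 × 0.01590 × 73.0) = 1 − e^(−2.321) = 1 − 0.09817 ≈ 0.902

0.902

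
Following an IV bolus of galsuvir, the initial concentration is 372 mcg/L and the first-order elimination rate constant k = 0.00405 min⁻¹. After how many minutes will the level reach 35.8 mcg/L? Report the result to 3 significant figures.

C(t) = C₀ e^(−kt)  ⇒  t = ln(C₀/C) / k
t = ln(372/35.8) / 0.004050 = 2.341 / 0.004050 ≈ 578 minutes

578 minutes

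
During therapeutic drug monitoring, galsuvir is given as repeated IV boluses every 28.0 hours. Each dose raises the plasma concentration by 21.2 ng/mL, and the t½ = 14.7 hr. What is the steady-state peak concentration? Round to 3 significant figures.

28.9 ng/mL

k = ln 2 / 14.7 = 0.04715 hr⁻¹
Fraction remaining after one interval: e^(−kτ) = e^(−0.04715 × 28.0) = 0.2671
R = 1 / (1 − 0.2671) = 1.364
Css,max = 21.2 × 1.364 ≈ 28.9 ng/mL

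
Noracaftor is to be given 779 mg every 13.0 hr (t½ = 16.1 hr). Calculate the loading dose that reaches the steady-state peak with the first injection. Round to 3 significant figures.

1820 mg

k = ln 2 / 16.1 = 0.04305 hr⁻¹
Accumulation ratio R = 1 / (1 − e^(−kτ)) = 1 / (1 − e^(−0.04305×13.0)) = 1 / (1 − 0.5714) = 2.333
Loading dose = maintenance dose × R = 779 × 2.333 ≈ 1820 mg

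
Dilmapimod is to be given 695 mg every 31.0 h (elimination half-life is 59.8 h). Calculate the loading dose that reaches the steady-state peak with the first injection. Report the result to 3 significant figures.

k = ln 2 / 59.8 = 0.01159 h⁻¹
Accumulation ratio R = 1 / (1 − e^(−kτ)) = 1 / (1 − e^(−0.01159×31.0)) = 1 / (1 − 0.6981) = 3.313
Loading dose = maintenance dose × R = 695 × 3.313 ≈ 2300 mg

2300 mg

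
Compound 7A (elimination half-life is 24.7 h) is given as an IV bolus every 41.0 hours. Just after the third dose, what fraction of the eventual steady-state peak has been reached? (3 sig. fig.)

0.968

k = ln 2 / 24.7 = 0.02806 h⁻¹
f_n = 1 − e^(−nkτ) = 1 − e^(−3 × 0.02806 × 41.0) = 1 − e^(−3.452) = 1 − 0.03169 ≈ 0.968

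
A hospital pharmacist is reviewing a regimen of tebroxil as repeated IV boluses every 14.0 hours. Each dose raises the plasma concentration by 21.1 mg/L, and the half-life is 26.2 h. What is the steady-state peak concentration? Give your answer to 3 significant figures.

k = ln 2 / 26.2 = 0.02646 h⁻¹
Fraction remaining after one interval: e^(−kτ) = e^(−0.02646 × 14.0) = 0.6905
R = 1 / (1 − 0.6905) = 3.231
Css,max = 21.1 × 3.231 ≈ 68.2 mg/L

68.2 mg/L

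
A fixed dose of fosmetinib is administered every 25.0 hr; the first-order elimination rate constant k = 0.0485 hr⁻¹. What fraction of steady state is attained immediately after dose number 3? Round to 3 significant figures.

f_n = 1 − e^(−nkτ) = 1 − e^(−3 × 0.04850 × 25.0) = 1 − e^(−3.638) = 1 − 0.02632 ≈ 0.974

0.974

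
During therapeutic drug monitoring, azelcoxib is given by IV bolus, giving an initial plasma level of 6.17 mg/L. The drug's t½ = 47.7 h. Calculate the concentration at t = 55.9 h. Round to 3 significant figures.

2.74 mg/L

k = ln 2 / 47.7 = 0.01453 h⁻¹
55.9 h is 1.172 half-lives, so C = 6.17 × (1/2)^1.172 = 6.17 × 0.4438 ≈ 2.74 mg/L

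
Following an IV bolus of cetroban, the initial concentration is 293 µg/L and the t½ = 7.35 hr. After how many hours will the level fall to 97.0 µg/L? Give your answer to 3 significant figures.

11.7 hours

k = ln 2 / 7.35 = 0.09431 hr⁻¹
C(t) = C₀ e^(−kt)  ⇒  t = ln(C₀/C) / k
t = ln(293/97.0) / 0.09431 = 1.105 / 0.09431 ≈ 11.7 hours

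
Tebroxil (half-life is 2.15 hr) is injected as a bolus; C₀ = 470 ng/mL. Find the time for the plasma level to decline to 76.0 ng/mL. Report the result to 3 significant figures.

k = ln 2 / 2.15 = 0.3224 hr⁻¹
C(t) = C₀ e^(−kt)  ⇒  t = ln(C₀/C) / k
t = ln(470/76.0) / 0.3224 = 1.822 / 0.3224 ≈ 5.65 hours

5.65 hours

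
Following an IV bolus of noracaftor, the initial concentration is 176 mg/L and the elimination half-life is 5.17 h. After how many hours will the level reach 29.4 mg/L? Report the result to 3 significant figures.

13.3 hours

k = ln 2 / 5.17 = 0.1341 h⁻¹
C(t) = C₀ e^(−kt)  ⇒  t = ln(C₀/C) / k
t = ln(176/29.4) / 0.1341 = 1.789 / 0.1341 ≈ 13.3 hours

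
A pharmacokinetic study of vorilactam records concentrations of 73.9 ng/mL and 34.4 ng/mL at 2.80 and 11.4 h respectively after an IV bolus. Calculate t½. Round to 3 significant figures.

7.80 hours

k = ln(C₁/C₂) / (t₂ − t₁) = ln(73.9/34.4) / (11.4 − 2.80)
  = 0.7647 / 8.600 = 0.08891 h⁻¹
t½ = ln 2 / k = ln 2 / 0.08891 ≈ 7.80 hours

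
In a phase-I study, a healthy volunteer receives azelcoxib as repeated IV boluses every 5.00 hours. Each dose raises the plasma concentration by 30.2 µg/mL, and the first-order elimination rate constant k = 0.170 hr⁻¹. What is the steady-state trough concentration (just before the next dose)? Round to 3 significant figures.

Fraction remaining after one interval: e^(−kτ) = e^(−0.1700 × 5.00) = 0.4274
R = 1 / (1 − 0.4274) = 1.746
Css,max = 30.2 × 1.746 = 52.74 µg/mL
Css,min = Css,max × e^(−kτ) = 52.74 × 0.4274 ≈ 22.5 µg/mL

22.5 µg/mL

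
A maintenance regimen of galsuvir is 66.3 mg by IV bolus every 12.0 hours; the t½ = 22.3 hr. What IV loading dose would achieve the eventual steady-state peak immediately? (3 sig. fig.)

213 mg

k = ln 2 / 22.3 = 0.03108 hr⁻¹
Accumulation ratio R = 1 / (1 − e^(−kτ)) = 1 / (1 − e^(−0.03108×12.0)) = 1 / (1 − 0.6887) = 3.212
Loading dose = maintenance dose × R = 66.3 × 3.212 ≈ 213 mg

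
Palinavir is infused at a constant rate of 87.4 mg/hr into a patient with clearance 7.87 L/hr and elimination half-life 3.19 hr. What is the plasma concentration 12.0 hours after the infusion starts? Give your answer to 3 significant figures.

Css = rate / CL = 87.4 / 7.87 = 11.11 mg/L
k = ln 2 / 3.19 = 0.2173 hr⁻¹
C(t) = Css (1 − e^(−kt)) = 11.11 × (1 − e^(−2.607)) = 11.11 × 0.9263 ≈ 10.3 mg/L

10.3 mg/L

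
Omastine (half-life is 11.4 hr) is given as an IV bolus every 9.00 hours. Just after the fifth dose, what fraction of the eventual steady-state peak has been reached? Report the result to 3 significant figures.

0.935

k = ln 2 / 11.4 = 0.06080 hr⁻¹
f_n = 1 − e^(−nkτ) = 1 − e^(−5 × 0.06080 × 9.00) = 1 − e^(−2.736) = 1 − 0.06482 ≈ 0.935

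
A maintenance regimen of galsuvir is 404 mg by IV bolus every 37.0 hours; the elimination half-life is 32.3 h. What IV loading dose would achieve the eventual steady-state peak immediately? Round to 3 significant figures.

737 mg

k = ln 2 / 32.3 = 0.02146 h⁻¹
Accumulation ratio R = 1 / (1 − e^(−kτ)) = 1 / (1 − e^(−0.02146×37.0)) = 1 / (1 − 0.4520) = 1.825
Loading dose = maintenance dose × R = 404 × 1.825 ≈ 737 mg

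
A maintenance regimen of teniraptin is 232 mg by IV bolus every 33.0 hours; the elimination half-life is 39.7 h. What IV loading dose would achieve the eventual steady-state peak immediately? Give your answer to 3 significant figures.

k = ln 2 / 39.7 = 0.01746 h⁻¹
Accumulation ratio R = 1 / (1 − e^(−kτ)) = 1 / (1 − e^(−0.01746×33.0)) = 1 / (1 − 0.5620) = 2.283
Loading dose = maintenance dose × R = 232 × 2.283 ≈ 530 mg

530 mg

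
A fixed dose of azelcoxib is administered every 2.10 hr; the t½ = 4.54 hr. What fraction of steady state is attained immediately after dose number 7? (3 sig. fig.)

0.894

k = ln 2 / 4.54 = 0.1527 hr⁻¹
f_n = 1 − e^(−nkτ) = 1 − e^(−7 × 0.1527 × 2.10) = 1 − e^(−2.244) = 1 − 0.1060 ≈ 0.894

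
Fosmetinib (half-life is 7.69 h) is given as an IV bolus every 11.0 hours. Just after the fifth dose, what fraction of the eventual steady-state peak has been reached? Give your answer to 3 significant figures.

k = ln 2 / 7.69 = 0.09014 h⁻¹
f_n = 1 − e^(−nkτ) = 1 − e^(−5 × 0.09014 × 11.0) = 1 − e^(−4.957) = 1 − 0.007031 ≈ 0.993

0.993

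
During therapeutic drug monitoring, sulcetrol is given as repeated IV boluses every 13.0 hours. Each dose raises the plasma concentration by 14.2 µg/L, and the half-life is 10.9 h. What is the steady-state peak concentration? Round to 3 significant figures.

k = ln 2 / 10.9 = 0.06359 h⁻¹
Fraction remaining after one interval: e^(−kτ) = e^(−0.06359 × 13.0) = 0.4375
R = 1 / (1 − 0.4375) = 1.778
Css,max = 14.2 × 1.778 ≈ 25.2 µg/L

25.2 µg/L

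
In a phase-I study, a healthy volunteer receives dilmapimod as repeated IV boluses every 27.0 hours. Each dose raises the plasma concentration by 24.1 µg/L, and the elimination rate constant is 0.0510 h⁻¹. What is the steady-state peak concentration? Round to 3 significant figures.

Fraction remaining after one interval: e^(−kτ) = e^(−0.05100 × 27.0) = 0.2523
R = 1 / (1 − 0.2523) = 1.337
Css,max = 24.1 × 1.337 ≈ 32.2 µg/L

32.2 µg/L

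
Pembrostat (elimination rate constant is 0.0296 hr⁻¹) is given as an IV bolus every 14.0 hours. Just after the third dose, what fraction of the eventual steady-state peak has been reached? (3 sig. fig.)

f_n = 1 − e^(−nkτ) = 1 − e^(−3 × 0.02960 × 14.0) = 1 − e^(−1.243) = 1 − 0.2885 ≈ 0.712

0.712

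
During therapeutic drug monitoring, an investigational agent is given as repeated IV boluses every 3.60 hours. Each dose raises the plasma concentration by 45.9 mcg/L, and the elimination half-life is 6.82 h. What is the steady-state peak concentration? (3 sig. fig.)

150 mcg/L

k = ln 2 / 6.82 = 0.1016 h⁻¹
Fraction remaining after one interval: e^(−kτ) = e^(−0.1016 × 3.60) = 0.6936
R = 1 / (1 − 0.6936) = 3.264
Css,max = 45.9 × 3.264 ≈ 150 mcg/L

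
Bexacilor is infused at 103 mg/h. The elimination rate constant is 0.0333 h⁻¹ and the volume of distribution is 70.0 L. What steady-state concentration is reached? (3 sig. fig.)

44.2 mg/L

CL = k · V = 0.0333 × 70.0 = 2.331 L/h
Css = rate / CL = 103 / 2.331 ≈ 44.2 mg/L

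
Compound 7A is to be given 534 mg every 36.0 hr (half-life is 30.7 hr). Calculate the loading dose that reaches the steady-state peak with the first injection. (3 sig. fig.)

k = ln 2 / 30.7 = 0.02258 hr⁻¹
Accumulation ratio R = 1 / (1 − e^(−kτ)) = 1 / (1 − e^(−0.02258×36.0)) = 1 / (1 − 0.4436) = 1.797
Loading dose = maintenance dose × R = 534 × 1.797 ≈ 960 mg

960 mg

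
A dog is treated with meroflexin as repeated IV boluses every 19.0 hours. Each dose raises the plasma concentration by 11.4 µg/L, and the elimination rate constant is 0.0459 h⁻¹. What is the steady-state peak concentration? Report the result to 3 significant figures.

19.6 µg/L

Fraction remaining after one interval: e^(−kτ) = e^(−0.04590 × 19.0) = 0.4181
R = 1 / (1 − 0.4181) = 1.718
Css,max = 11.4 × 1.718 ≈ 19.6 µg/L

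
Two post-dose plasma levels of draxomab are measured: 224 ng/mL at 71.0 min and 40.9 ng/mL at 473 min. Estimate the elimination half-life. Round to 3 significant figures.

k = ln(C₁/C₂) / (t₂ − t₁) = ln(224/40.9) / (473 − 71.0)
  = 1.701 / 402.0 = 0.004230 min⁻¹
t½ = ln 2 / k = ln 2 / 0.004230 ≈ 164 minutes

164 minutes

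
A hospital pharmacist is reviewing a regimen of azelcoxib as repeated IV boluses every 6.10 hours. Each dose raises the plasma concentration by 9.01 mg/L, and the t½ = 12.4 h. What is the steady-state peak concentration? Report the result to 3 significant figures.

31.2 mg/L

k = ln 2 / 12.4 = 0.05590 h⁻¹
Fraction remaining after one interval: e^(−kτ) = e^(−0.05590 × 6.10) = 0.7111
R = 1 / (1 − 0.7111) = 3.461
Css,max = 9.01 × 3.461 ≈ 31.2 mg/L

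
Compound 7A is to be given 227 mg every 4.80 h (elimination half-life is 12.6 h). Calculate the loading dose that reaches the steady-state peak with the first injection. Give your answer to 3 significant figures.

978 mg

k = ln 2 / 12.6 = 0.05501 h⁻¹
Accumulation ratio R = 1 / (1 − e^(−kτ)) = 1 / (1 − e^(−0.05501×4.80)) = 1 / (1 − 0.7679) = 4.309
Loading dose = maintenance dose × R = 227 × 4.309 ≈ 978 mg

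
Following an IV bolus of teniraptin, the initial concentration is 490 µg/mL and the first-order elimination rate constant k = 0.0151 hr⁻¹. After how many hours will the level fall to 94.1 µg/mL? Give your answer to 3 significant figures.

109 hours

C(t) = C₀ e^(−kt)  ⇒  t = ln(C₀/C) / k
t = ln(490/94.1) / 0.01510 = 1.650 / 0.01510 ≈ 109 hours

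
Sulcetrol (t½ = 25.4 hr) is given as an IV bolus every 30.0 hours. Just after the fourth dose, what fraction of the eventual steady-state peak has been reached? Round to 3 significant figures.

0.962

k = ln 2 / 25.4 = 0.02729 hr⁻¹
f_n = 1 − e^(−nkτ) = 1 − e^(−4 × 0.02729 × 30.0) = 1 − e^(−3.275) = 1 − 0.03783 ≈ 0.962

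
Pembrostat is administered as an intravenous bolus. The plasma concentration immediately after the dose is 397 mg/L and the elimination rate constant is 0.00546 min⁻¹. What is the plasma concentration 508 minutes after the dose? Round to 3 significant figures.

24.8 mg/L

C(t) = C₀ e^(−kt) = 397 × e^(−0.005460 × 508) = 397 × e^(−2.774) = 397 × 0.06243 ≈ 24.8 mg/L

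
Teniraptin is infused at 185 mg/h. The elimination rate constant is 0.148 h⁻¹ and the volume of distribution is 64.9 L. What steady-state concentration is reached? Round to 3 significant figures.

19.3 mg/L

CL = k · V = 0.148 × 64.9 = 9.605 L/h
Css = rate / CL = 185 / 9.605 ≈ 19.3 mg/L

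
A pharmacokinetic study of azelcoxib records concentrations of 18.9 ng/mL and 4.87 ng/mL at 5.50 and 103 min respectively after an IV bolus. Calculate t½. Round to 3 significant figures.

k = ln(C₁/C₂) / (t₂ − t₁) = ln(18.9/4.87) / (103 − 5.50)
  = 1.356 / 97.50 = 0.01391 min⁻¹
t½ = ln 2 / k = ln 2 / 0.01391 ≈ 49.8 minutes

49.8 minutes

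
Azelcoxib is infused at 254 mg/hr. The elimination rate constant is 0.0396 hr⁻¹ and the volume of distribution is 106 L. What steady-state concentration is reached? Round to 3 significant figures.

CL = k · V = 0.0396 × 106 = 4.198 L/hr
Css = rate / CL = 254 / 4.198 ≈ 60.5 µg/mL

60.5 µg/mL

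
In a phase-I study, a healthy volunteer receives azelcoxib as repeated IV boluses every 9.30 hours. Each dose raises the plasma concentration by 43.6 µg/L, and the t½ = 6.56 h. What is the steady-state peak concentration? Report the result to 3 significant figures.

69.7 µg/L

k = ln 2 / 6.56 = 0.1057 h⁻¹
Fraction remaining after one interval: e^(−kτ) = e^(−0.1057 × 9.30) = 0.3743
R = 1 / (1 − 0.3743) = 1.598
Css,max = 43.6 × 1.598 ≈ 69.7 µg/L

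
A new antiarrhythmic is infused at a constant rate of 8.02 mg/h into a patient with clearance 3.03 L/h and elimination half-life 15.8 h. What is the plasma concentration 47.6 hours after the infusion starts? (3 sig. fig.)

2.32 µg/mL

Css = rate / CL = 8.02 / 3.03 = 2.647 µg/mL
k = ln 2 / 15.8 = 0.04387 h⁻¹
C(t) = Css (1 − e^(−kt)) = 2.647 × (1 − e^(−2.088)) = 2.647 × 0.8761 ≈ 2.32 µg/mL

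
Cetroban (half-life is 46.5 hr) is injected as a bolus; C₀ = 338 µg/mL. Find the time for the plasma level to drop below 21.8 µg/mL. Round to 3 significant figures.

184 hours

k = ln 2 / 46.5 = 0.01491 hr⁻¹
C(t) = C₀ e^(−kt)  ⇒  t = ln(C₀/C) / k
t = ln(338/21.8) / 0.01491 = 2.741 / 0.01491 ≈ 184 hours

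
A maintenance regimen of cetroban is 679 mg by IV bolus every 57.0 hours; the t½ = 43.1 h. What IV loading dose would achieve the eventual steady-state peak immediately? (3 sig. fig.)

k = ln 2 / 43.1 = 0.01608 h⁻¹
Accumulation ratio R = 1 / (1 − e^(−kτ)) = 1 / (1 − e^(−0.01608×57.0)) = 1 / (1 − 0.3998) = 1.666
Loading dose = maintenance dose × R = 679 × 1.666 ≈ 1130 mg

1130 mg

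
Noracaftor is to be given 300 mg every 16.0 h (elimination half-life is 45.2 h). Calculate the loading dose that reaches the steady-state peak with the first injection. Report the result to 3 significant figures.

1380 mg

k = ln 2 / 45.2 = 0.01534 h⁻¹
Accumulation ratio R = 1 / (1 − e^(−kτ)) = 1 / (1 − e^(−0.01534×16.0)) = 1 / (1 − 0.7824) = 4.596
Loading dose = maintenance dose × R = 300 × 4.596 ≈ 1380 mg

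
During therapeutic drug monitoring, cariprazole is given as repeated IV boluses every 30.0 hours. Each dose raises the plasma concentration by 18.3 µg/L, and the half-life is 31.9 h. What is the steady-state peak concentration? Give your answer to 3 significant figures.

k = ln 2 / 31.9 = 0.02173 h⁻¹
Fraction remaining after one interval: e^(−kτ) = e^(−0.02173 × 30.0) = 0.5211
R = 1 / (1 − 0.5211) = 2.088
Css,max = 18.3 × 2.088 ≈ 38.2 µg/L

38.2 µg/L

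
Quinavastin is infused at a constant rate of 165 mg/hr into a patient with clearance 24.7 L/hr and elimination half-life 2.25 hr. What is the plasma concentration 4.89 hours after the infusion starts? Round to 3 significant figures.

Css = rate / CL = 165 / 24.7 = 6.680 mg/L
k = ln 2 / 2.25 = 0.3081 hr⁻¹
C(t) = Css (1 − e^(−kt)) = 6.680 × (1 − e^(−1.506)) = 6.680 × 0.7783 ≈ 5.20 mg/L

5.20 mg/L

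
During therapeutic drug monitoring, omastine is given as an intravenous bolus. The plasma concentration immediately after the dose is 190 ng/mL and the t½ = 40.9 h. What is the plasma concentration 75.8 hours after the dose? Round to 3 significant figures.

52.6 ng/mL

k = ln 2 / 40.9 = 0.01695 h⁻¹
75.8 h is 1.853 half-lives, so C = 190 × (1/2)^1.853 = 190 × 0.2768 ≈ 52.6 ng/mL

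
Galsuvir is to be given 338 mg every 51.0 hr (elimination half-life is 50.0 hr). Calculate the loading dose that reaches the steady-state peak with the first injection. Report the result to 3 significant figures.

667 mg

k = ln 2 / 50.0 = 0.01386 hr⁻¹
Accumulation ratio R = 1 / (1 − e^(−kτ)) = 1 / (1 − e^(−0.01386×51.0)) = 1 / (1 − 0.4931) = 1.973
Loading dose = maintenance dose × R = 338 × 1.973 ≈ 667 mg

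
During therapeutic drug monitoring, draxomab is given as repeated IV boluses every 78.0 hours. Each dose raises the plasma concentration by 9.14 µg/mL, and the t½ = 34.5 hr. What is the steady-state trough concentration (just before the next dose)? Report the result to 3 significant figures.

2.41 µg/mL

k = ln 2 / 34.5 = 0.02009 hr⁻¹
Fraction remaining after one interval: e^(−kτ) = e^(−0.02009 × 78.0) = 0.2086
R = 1 / (1 − 0.2086) = 1.264
Css,max = 9.14 × 1.264 = 11.55 µg/mL
Css,min = Css,max × e^(−kτ) = 11.55 × 0.2086 ≈ 2.41 µg/mL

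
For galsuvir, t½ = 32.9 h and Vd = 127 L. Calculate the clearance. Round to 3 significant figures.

k = ln 2 / t½ = ln 2 / 32.9 = 0.02107 h⁻¹
CL = k · V = 0.02107 × 127 ≈ 2.68 L/h

2.68 L/h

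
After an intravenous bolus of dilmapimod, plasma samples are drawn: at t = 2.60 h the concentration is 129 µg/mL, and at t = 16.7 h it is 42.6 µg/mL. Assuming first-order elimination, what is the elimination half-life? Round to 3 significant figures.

8.82 hours

k = ln(C₁/C₂) / (t₂ − t₁) = ln(129/42.6) / (16.7 − 2.60)
  = 1.108 / 14.10 = 0.07858 h⁻¹
t½ = ln 2 / k = ln 2 / 0.07858 ≈ 8.82 hours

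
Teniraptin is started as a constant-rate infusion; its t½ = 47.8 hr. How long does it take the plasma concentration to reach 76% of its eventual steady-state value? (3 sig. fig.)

k = ln 2 / 47.8 = 0.01450 hr⁻¹
f = 1 − e^(−kt)  ⇒  t = −ln(1 − f) / k
t = −ln(1 − 0.76) / 0.01450 = 1.427 / 0.01450 ≈ 98.4 hours

98.4 hours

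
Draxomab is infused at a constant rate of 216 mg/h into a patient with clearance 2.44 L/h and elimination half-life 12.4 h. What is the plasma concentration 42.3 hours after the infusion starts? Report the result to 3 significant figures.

80.2 mg/L

Css = rate / CL = 216 / 2.44 = 88.52 mg/L
k = ln 2 / 12.4 = 0.05590 h⁻¹
C(t) = Css (1 − e^(−kt)) = 88.52 × (1 − e^(−2.365)) = 88.52 × 0.9060 ≈ 80.2 mg/L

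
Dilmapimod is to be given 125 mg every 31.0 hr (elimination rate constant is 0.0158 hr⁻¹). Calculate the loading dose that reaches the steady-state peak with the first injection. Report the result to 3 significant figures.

Accumulation ratio R = 1 / (1 − e^(−kτ)) = 1 / (1 − e^(−0.01580×31.0)) = 1 / (1 − 0.6127) = 2.582
Loading dose = maintenance dose × R = 125 × 2.582 ≈ 323 mg

323 mg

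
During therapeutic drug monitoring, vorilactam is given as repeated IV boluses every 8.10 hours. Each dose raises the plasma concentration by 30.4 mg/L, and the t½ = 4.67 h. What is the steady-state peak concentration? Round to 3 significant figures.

k = ln 2 / 4.67 = 0.1484 h⁻¹
Fraction remaining after one interval: e^(−kτ) = e^(−0.1484 × 8.10) = 0.3005
R = 1 / (1 − 0.3005) = 1.430
Css,max = 30.4 × 1.430 ≈ 43.5 mg/L

43.5 mg/L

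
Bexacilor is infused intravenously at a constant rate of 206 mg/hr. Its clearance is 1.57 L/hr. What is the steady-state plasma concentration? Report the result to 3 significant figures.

Css = infusion rate / CL = 206 / 1.57 ≈ 131 µg/mL

131 µg/mL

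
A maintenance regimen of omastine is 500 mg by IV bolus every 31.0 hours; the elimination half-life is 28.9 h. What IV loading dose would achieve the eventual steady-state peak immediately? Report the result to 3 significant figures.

953 mg

k = ln 2 / 28.9 = 0.02398 h⁻¹
Accumulation ratio R = 1 / (1 − e^(−kτ)) = 1 / (1 − e^(−0.02398×31.0)) = 1 / (1 − 0.4754) = 1.906
Loading dose = maintenance dose × R = 500 × 1.906 ≈ 953 mg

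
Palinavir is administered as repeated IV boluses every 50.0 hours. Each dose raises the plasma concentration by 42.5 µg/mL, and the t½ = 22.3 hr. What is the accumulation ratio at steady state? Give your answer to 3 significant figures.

k = ln 2 / 22.3 = 0.03108 hr⁻¹
Fraction remaining after one interval: e^(−kτ) = e^(−0.03108 × 50.0) = 0.2114
R = 1 / (1 − 0.2114) = 1 / 0.7886 ≈ 1.27

1.27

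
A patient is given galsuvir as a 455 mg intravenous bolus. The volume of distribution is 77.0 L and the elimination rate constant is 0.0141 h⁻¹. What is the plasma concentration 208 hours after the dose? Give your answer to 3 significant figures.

0.315 mg/L

C₀ = dose / V = 455 / 77.0 = 5.909 mg/L
C(t) = C₀ e^(−kt) = 5.909 × e^(−0.01410 × 208) = 5.909 × e^(−2.933) = 5.909 × 0.05325 ≈ 0.315 mg/L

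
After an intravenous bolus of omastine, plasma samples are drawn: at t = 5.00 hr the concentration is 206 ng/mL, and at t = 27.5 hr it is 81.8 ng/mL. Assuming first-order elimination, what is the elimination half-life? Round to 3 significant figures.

16.9 hours

k = ln(C₁/C₂) / (t₂ − t₁) = ln(206/81.8) / (27.5 − 5.00)
  = 0.9236 / 22.50 = 0.04105 hr⁻¹
t½ = ln 2 / k = ln 2 / 0.04105 ≈ 16.9 hours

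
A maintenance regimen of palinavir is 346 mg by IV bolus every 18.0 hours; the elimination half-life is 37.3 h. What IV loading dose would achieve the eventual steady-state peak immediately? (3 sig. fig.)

1220 mg

k = ln 2 / 37.3 = 0.01858 h⁻¹
Accumulation ratio R = 1 / (1 − e^(−kτ)) = 1 / (1 − e^(−0.01858×18.0)) = 1 / (1 − 0.7157) = 3.517
Loading dose = maintenance dose × R = 346 × 3.517 ≈ 1220 mg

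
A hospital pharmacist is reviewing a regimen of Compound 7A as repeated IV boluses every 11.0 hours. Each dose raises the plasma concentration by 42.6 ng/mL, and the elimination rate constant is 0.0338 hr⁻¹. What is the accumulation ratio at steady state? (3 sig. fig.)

Fraction remaining after one interval: e^(−kτ) = e^(−0.03380 × 11.0) = 0.6895
R = 1 / (1 − 0.6895) = 1 / 0.3105 ≈ 3.22

3.22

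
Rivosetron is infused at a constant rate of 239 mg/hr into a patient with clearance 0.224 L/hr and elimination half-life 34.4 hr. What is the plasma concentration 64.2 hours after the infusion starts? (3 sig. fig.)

Css = rate / CL = 239 / 0.224 = 1067 µg/mL
k = ln 2 / 34.4 = 0.02015 hr⁻¹
C(t) = Css (1 − e^(−kt)) = 1067 × (1 − e^(−1.294)) = 1067 × 0.7257 ≈ 774 µg/mL

774 µg/mL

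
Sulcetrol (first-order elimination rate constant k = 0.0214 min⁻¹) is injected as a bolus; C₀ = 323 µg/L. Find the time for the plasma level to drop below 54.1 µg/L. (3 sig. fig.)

C(t) = C₀ e^(−kt)  ⇒  t = ln(C₀/C) / k
t = ln(323/54.1) / 0.02140 = 1.787 / 0.02140 ≈ 83.5 minutes

83.5 minutes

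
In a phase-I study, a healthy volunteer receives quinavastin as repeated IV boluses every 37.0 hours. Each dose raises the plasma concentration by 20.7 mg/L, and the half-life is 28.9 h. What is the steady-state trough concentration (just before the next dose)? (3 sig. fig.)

14.5 mg/L

k = ln 2 / 28.9 = 0.02398 h⁻¹
Fraction remaining after one interval: e^(−kτ) = e^(−0.02398 × 37.0) = 0.4117
R = 1 / (1 − 0.4117) = 1.700
Css,max = 20.7 × 1.700 = 35.19 mg/L
Css,min = Css,max × e^(−kτ) = 35.19 × 0.4117 ≈ 14.5 mg/L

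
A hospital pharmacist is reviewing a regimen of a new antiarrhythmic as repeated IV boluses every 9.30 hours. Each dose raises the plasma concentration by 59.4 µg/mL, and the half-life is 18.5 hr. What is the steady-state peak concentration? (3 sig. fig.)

k = ln 2 / 18.5 = 0.03747 hr⁻¹
Fraction remaining after one interval: e^(−kτ) = e^(−0.03747 × 9.30) = 0.7058
R = 1 / (1 − 0.7058) = 3.399
Css,max = 59.4 × 3.399 ≈ 202 µg/mL

202 µg/mL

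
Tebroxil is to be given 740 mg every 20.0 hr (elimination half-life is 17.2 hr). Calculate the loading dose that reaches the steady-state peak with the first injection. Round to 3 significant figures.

1340 mg

k = ln 2 / 17.2 = 0.04030 hr⁻¹
Accumulation ratio R = 1 / (1 − e^(−kτ)) = 1 / (1 − e^(−0.04030×20.0)) = 1 / (1 − 0.4466) = 1.807
Loading dose = maintenance dose × R = 740 × 1.807 ≈ 1340 mg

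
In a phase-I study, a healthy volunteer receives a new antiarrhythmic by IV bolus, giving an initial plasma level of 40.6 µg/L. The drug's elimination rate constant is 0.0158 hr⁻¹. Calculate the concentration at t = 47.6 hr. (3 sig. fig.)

C(t) = C₀ e^(−kt) = 40.6 × e^(−0.01580 × 47.6) = 40.6 × e^(−0.7521) = 40.6 × 0.4714 ≈ 19.1 µg/L

19.1 µg/L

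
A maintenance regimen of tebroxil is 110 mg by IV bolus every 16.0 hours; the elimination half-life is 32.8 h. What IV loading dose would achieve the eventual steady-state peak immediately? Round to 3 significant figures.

k = ln 2 / 32.8 = 0.02113 h⁻¹
Accumulation ratio R = 1 / (1 − e^(−kτ)) = 1 / (1 − e^(−0.02113×16.0)) = 1 / (1 − 0.7131) = 3.486
Loading dose = maintenance dose × R = 110 × 3.486 ≈ 383 mg

383 mg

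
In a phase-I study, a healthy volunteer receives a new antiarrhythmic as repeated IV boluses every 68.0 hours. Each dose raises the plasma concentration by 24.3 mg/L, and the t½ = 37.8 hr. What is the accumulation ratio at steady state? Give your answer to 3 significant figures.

k = ln 2 / 37.8 = 0.01834 hr⁻¹
Fraction remaining after one interval: e^(−kτ) = e^(−0.01834 × 68.0) = 0.2874
R = 1 / (1 − 0.2874) = 1 / 0.7126 ≈ 1.40

1.40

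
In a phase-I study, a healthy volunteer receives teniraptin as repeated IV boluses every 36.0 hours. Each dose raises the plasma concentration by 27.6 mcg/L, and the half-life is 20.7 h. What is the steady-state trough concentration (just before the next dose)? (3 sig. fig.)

k = ln 2 / 20.7 = 0.03349 h⁻¹
Fraction remaining after one interval: e^(−kτ) = e^(−0.03349 × 36.0) = 0.2996
R = 1 / (1 − 0.2996) = 1.428
Css,max = 27.6 × 1.428 = 39.40 mcg/L
Css,min = Css,max × e^(−kτ) = 39.40 × 0.2996 ≈ 11.8 mcg/L

11.8 mcg/L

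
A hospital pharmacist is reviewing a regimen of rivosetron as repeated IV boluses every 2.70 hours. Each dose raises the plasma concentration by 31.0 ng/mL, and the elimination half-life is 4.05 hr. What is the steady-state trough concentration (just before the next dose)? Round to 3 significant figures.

k = ln 2 / 4.05 = 0.1711 hr⁻¹
Fraction remaining after one interval: e^(−kτ) = e^(−0.1711 × 2.70) = 0.6300
R = 1 / (1 − 0.6300) = 2.702
Css,max = 31.0 × 2.702 = 83.77 ng/mL
Css,min = Css,max × e^(−kτ) = 83.77 × 0.6300 ≈ 52.8 ng/mL

52.8 ng/mL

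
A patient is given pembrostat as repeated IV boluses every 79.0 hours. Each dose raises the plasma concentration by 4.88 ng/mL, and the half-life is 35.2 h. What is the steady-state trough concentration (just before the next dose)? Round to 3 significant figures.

k = ln 2 / 35.2 = 0.01969 h⁻¹
Fraction remaining after one interval: e^(−kτ) = e^(−0.01969 × 79.0) = 0.2111
R = 1 / (1 − 0.2111) = 1.268
Css,max = 4.88 × 1.268 = 6.185 ng/mL
Css,min = Css,max × e^(−kτ) = 6.185 × 0.2111 ≈ 1.31 ng/mL

1.31 ng/mL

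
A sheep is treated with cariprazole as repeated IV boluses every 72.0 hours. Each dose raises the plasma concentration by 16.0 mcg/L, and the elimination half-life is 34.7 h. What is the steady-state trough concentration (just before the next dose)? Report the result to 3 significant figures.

4.98 mcg/L

k = ln 2 / 34.7 = 0.01998 h⁻¹
Fraction remaining after one interval: e^(−kτ) = e^(−0.01998 × 72.0) = 0.2373
R = 1 / (1 − 0.2373) = 1.311
Css,max = 16.0 × 1.311 = 20.98 mcg/L
Css,min = Css,max × e^(−kτ) = 20.98 × 0.2373 ≈ 4.98 mcg/L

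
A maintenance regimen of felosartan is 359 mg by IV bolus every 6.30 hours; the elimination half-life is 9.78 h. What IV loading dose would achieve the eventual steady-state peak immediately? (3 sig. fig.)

997 mg

k = ln 2 / 9.78 = 0.07087 h⁻¹
Accumulation ratio R = 1 / (1 − e^(−kτ)) = 1 / (1 − e^(−0.07087×6.30)) = 1 / (1 − 0.6399) = 2.777
Loading dose = maintenance dose × R = 359 × 2.777 ≈ 997 mg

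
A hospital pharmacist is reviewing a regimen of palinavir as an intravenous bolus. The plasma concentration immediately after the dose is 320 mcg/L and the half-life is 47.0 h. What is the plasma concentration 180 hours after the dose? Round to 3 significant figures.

k = ln 2 / 47.0 = 0.01475 h⁻¹
180 h is 3.830 half-lives, so C = 320 × (1/2)^3.830 = 320 × 0.07033 ≈ 22.5 mcg/L

22.5 mcg/L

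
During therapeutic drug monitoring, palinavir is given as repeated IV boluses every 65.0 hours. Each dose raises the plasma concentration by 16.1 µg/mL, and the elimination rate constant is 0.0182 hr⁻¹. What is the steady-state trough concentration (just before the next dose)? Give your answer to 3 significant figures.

7.11 µg/mL

Fraction remaining after one interval: e^(−kτ) = e^(−0.01820 × 65.0) = 0.3064
R = 1 / (1 − 0.3064) = 1.442
Css,max = 16.1 × 1.442 = 23.21 µg/mL
Css,min = Css,max × e^(−kτ) = 23.21 × 0.3064 ≈ 7.11 µg/mL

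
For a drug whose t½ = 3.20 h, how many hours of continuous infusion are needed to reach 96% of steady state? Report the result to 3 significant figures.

14.9 hours

k = ln 2 / 3.20 = 0.2166 h⁻¹
f = 1 − e^(−kt)  ⇒  t = −ln(1 − f) / k
t = −ln(1 − 0.96) / 0.2166 = 3.219 / 0.2166 ≈ 14.9 hours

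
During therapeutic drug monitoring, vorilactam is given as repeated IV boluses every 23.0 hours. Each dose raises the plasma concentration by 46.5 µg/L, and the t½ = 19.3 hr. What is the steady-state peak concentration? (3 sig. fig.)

82.7 µg/L

k = ln 2 / 19.3 = 0.03591 hr⁻¹
Fraction remaining after one interval: e^(−kτ) = e^(−0.03591 × 23.0) = 0.4378
R = 1 / (1 − 0.4378) = 1.779
Css,max = 46.5 × 1.779 ≈ 82.7 µg/L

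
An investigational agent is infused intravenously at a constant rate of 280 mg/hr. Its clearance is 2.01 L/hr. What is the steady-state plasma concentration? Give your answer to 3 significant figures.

Css = infusion rate / CL = 280 / 2.01 ≈ 139 µg/mL

139 µg/mL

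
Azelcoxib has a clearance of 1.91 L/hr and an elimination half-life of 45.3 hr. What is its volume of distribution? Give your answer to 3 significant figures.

125 L

k = ln 2 / t½ = ln 2 / 45.3 = 0.01530 hr⁻¹
V = CL / k = 1.91 / 0.01530 ≈ 125 L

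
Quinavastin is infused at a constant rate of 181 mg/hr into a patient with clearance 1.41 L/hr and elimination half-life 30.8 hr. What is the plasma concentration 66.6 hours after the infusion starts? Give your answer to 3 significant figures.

99.7 mg/L

Css = rate / CL = 181 / 1.41 = 128.4 mg/L
k = ln 2 / 30.8 = 0.02250 hr⁻¹
C(t) = Css (1 − e^(−kt)) = 128.4 × (1 − e^(−1.499)) = 128.4 × 0.7766 ≈ 99.7 mg/L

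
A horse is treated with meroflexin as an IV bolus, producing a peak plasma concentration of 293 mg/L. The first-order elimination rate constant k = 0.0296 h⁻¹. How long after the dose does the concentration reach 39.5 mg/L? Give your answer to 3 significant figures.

67.7 hours

C(t) = C₀ e^(−kt)  ⇒  t = ln(C₀/C) / k
t = ln(293/39.5) / 0.02960 = 2.004 / 0.02960 ≈ 67.7 hours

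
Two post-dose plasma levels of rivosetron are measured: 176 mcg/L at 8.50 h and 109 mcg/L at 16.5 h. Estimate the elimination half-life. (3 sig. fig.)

k = ln(C₁/C₂) / (t₂ − t₁) = ln(176/109) / (16.5 − 8.50)
  = 0.4791 / 8.000 = 0.05989 h⁻¹
t½ = ln 2 / k = ln 2 / 0.05989 ≈ 11.6 hours

11.6 hours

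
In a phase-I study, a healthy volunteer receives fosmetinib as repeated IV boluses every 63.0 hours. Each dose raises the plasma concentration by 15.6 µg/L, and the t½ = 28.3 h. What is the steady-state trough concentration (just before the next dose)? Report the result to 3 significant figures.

4.24 µg/L

k = ln 2 / 28.3 = 0.02449 h⁻¹
Fraction remaining after one interval: e^(−kτ) = e^(−0.02449 × 63.0) = 0.2137
R = 1 / (1 − 0.2137) = 1.272
Css,max = 15.6 × 1.272 = 19.84 µg/L
Css,min = Css,max × e^(−kτ) = 19.84 × 0.2137 ≈ 4.24 µg/L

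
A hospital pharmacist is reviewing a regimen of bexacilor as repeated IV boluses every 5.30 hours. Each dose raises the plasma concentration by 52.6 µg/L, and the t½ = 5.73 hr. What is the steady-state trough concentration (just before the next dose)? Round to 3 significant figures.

k = ln 2 / 5.73 = 0.1210 hr⁻¹
Fraction remaining after one interval: e^(−kτ) = e^(−0.1210 × 5.30) = 0.5267
R = 1 / (1 − 0.5267) = 2.113
Css,max = 52.6 × 2.113 = 111.1 µg/L
Css,min = Css,max × e^(−kτ) = 111.1 × 0.5267 ≈ 58.5 µg/L

58.5 µg/L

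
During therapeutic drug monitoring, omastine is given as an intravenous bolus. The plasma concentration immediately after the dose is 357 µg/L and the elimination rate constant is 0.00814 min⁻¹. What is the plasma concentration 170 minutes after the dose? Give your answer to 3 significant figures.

C(t) = C₀ e^(−kt) = 357 × e^(−0.008140 × 170) = 357 × e^(−1.384) = 357 × 0.2506 ≈ 89.5 µg/L

89.5 µg/L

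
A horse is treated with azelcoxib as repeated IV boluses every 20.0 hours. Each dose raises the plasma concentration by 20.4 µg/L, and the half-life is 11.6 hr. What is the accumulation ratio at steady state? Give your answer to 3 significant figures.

1.43

k = ln 2 / 11.6 = 0.05975 hr⁻¹
Fraction remaining after one interval: e^(−kτ) = e^(−0.05975 × 20.0) = 0.3027
R = 1 / (1 − 0.3027) = 1 / 0.6973 ≈ 1.43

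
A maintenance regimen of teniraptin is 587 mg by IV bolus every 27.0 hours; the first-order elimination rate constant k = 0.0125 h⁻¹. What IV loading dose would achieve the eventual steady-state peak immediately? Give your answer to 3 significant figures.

2050 mg

Accumulation ratio R = 1 / (1 − e^(−kτ)) = 1 / (1 − e^(−0.01250×27.0)) = 1 / (1 − 0.7136) = 3.491
Loading dose = maintenance dose × R = 587 × 3.491 ≈ 2050 mg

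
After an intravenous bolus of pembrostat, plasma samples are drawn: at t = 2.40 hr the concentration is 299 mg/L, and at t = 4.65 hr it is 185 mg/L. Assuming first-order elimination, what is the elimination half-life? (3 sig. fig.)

k = ln(C₁/C₂) / (t₂ − t₁) = ln(299/185) / (4.65 − 2.40)
  = 0.4801 / 2.250 = 0.2134 hr⁻¹
t½ = ln 2 / k = ln 2 / 0.2134 ≈ 3.25 hours

3.25 hours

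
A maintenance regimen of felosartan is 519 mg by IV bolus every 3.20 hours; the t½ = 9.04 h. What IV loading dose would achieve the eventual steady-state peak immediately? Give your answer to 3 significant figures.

k = ln 2 / 9.04 = 0.07668 h⁻¹
Accumulation ratio R = 1 / (1 − e^(−kτ)) = 1 / (1 − e^(−0.07668×3.20)) = 1 / (1 − 0.7824) = 4.596
Loading dose = maintenance dose × R = 519 × 4.596 ≈ 2390 mg

2390 mg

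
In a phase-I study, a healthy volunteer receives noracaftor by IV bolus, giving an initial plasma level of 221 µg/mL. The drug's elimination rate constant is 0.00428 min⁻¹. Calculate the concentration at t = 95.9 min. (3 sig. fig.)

147 µg/mL

C(t) = C₀ e^(−kt) = 221 × e^(−0.004280 × 95.9) = 221 × e^(−0.4105) = 221 × 0.6634 ≈ 147 µg/mL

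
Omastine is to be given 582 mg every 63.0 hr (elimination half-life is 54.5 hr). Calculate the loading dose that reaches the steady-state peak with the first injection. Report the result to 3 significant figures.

1060 mg

k = ln 2 / 54.5 = 0.01272 hr⁻¹
Accumulation ratio R = 1 / (1 − e^(−kτ)) = 1 / (1 − e^(−0.01272×63.0)) = 1 / (1 − 0.4488) = 1.814
Loading dose = maintenance dose × R = 582 × 1.814 ≈ 1060 mg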